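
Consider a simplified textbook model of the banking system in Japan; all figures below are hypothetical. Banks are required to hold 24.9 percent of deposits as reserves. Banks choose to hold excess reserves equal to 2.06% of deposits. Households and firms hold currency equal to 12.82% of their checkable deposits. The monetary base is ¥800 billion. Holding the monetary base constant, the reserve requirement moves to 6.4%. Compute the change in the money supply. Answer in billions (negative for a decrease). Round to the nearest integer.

¥1972 billion

Initially m₁ = (1 + 0.1282) / (0.249 + 0.0206 + 0.1282) ≈ 2.8361, so M₁ = 2.8361 × 800 = 2268.88 billion.
After the change m₂ = (1 + 0.1282) / (0.064 + 0.0206 + 0.1282) ≈ 5.3017, so M₂ = 5.3017 × 800 = 4241.36 billion.
ΔM = M₂ − M₁ = 4241.36 − 2268.88 = 1972.48 billion.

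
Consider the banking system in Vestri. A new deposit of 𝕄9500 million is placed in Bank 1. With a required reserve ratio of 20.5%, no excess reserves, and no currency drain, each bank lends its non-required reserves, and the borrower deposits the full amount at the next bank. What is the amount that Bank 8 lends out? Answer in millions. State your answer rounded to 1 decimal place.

Each bank lends a fraction (1 − rr) = 0.7950 of the deposit it receives, so Bank 8 receives 9500·0.7950^7 and lends 9500·0.7950^8 ≈ 1515.8654 million.

𝕄1515.9 million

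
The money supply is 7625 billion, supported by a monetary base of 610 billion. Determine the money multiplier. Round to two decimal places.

12.50

The money multiplier is m = M / MB = 7625 / 610 = 12.50000.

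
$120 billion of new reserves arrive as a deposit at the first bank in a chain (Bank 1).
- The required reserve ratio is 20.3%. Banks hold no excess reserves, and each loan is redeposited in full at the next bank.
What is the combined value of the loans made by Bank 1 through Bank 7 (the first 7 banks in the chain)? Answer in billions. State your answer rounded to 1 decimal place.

$374.9 billion

Bank i lends (1 − rr)^i of the original deposit: Bank 1 lends 120·0.7970 = 95.6400, Bank 2 lends 120·0.7970² ≈ 76.2251, and so on.
Summing a geometric series: total = 120·[0.7970·(1 − 0.7970^7) / (1 − 0.7970)] ≈ 374.8939 billion.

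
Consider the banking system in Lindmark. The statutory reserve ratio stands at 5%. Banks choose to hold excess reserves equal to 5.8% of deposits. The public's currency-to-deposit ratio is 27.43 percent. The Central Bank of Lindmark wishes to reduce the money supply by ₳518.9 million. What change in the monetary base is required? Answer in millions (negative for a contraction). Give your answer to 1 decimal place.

-155.7 million

The money multiplier is m = (1 + c) / (rr + e + c) = (1 + 0.2743) / (0.05 + 0.058 + 0.2743) ≈ 3.33325.
ΔMB = ΔM / m = (−518.9) / 3.33325 ≈ -155.6739 million.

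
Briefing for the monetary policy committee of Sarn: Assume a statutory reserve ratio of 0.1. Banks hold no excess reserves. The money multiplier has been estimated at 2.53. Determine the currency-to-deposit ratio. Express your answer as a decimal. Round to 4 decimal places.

0.4882

Using m = 2.53. From m = (1 + c)/(c + rr + e), rearranging gives 1 + c = m·(c + rr + e), so c·(1 − m) = m·(rr + e) − 1.
Hence c = [m·(rr + e) − 1]/(1 − m) = [2.53 × (0.1 + 0) − 1] / (1 − 2.53) ≈ 0.488235.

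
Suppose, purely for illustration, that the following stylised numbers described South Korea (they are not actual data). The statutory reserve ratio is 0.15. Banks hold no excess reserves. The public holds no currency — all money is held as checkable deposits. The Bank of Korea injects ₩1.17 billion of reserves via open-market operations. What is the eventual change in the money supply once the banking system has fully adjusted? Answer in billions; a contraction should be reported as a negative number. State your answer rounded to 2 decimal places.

The simple money multiplier is m = 1/rr = 1/0.15 ≈ 6.6667.
An open-market purchase increases the monetary base by 1.17 billion, so ΔM = m × ΔMB = 6.6667 × 1.17 ≈ 7.8 billion.

₩7.80 billion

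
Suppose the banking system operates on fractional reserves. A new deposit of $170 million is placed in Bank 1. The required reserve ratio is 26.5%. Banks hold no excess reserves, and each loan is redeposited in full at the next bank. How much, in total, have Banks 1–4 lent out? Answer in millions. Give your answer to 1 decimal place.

$333.9 million

Bank i lends (1 − rr)^i of the original deposit: Bank 1 lends 170·0.7350 = 124.9500, Bank 2 lends 170·0.7350² ≈ 91.8383, and so on.
Summing a geometric series: total = 170·[0.7350·(1 − 0.7350^4) / (1 − 0.7350)] ≈ 333.9027 million.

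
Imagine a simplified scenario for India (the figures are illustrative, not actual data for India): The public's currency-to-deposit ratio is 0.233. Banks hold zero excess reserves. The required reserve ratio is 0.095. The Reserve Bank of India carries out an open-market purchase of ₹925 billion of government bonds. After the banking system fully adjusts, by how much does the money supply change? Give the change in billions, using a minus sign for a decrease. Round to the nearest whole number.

₹3477 billion

The money multiplier is m = (1 + c) / (rr + c) = (1 + 0.233) / (0.095 + 0.233) ≈ 3.7591.
The purchase adds 925 billion of base, so ΔM = m × ΔMB = 3.7591 × (+925) = 3477.1675 billion.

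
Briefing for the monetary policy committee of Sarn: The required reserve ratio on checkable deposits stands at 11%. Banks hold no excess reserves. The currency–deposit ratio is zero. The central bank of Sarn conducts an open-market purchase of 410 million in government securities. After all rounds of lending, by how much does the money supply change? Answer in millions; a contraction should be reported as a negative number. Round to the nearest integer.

The simple money multiplier is m = 1/rr = 1/0.11 ≈ 9.0909.
An open-market purchase increases the monetary base by 410 million, so ΔM = m × ΔMB = 9.0909 × 410 = 3727.269 million.

3727 million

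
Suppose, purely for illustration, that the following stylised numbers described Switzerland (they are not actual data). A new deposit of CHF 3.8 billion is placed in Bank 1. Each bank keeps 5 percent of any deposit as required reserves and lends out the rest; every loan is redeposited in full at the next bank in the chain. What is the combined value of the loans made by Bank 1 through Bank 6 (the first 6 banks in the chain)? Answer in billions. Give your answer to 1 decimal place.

CHF 19.1 billion

Bank i lends (1 − rr)^i of the original deposit: Bank 1 lends 3.8·0.9500 = 3.6100, Bank 2 lends 3.8·0.9500² = 3.4295, and so on.
Summing a geometric series: total = 3.8·[0.9500·(1 − 0.9500^6) / (1 − 0.9500)] ≈ 19.1264 billion.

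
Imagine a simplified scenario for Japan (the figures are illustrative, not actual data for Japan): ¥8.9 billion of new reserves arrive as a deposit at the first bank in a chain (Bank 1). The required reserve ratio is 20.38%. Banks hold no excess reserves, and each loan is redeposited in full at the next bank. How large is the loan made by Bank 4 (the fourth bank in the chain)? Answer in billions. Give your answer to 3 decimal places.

Each bank lends a fraction (1 − rr) = 0.7962 of the deposit it receives, so Bank 4 receives 8.9·0.7962^3 and lends 8.9·0.7962^4 ≈ 3.5767 billion.

¥3.577 billion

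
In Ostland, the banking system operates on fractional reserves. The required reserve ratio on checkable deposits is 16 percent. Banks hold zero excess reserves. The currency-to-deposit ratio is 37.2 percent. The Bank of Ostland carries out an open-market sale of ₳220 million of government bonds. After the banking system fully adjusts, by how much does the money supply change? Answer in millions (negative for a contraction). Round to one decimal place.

-567.4 million

The money multiplier is m = (1 + c) / (rr + c) = (1 + 0.372) / (0.16 + 0.372) ≈ 2.57895.
The sale removes 220 million of base, so ΔM = m × ΔMB = 2.57895 × (−220) = -567.369 million.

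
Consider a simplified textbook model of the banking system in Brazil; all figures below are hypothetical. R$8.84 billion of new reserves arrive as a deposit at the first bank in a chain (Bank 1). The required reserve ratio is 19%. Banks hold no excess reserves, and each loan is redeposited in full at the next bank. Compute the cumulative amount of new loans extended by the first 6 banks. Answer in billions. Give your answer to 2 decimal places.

Bank i lends (1 − rr)^i of the original deposit: Bank 1 lends 8.84·0.8100 = 7.1604, Bank 2 lends 8.84·0.8100² ≈ 5.7999, and so on.
Summing a geometric series: total = 8.84·[0.8100·(1 − 0.8100^6) / (1 − 0.8100)] ≈ 27.0426 billion.

R$27.04 billion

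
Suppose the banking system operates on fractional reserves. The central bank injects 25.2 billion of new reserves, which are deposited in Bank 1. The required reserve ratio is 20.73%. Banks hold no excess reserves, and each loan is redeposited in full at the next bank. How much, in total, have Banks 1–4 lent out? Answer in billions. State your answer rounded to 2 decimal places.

Bank i lends (1 − rr)^i of the original deposit: Bank 1 lends 25.2·0.7927 ≈ 19.9760, Bank 2 lends 25.2·0.7927² ≈ 15.8350, and so on.
Summing a geometric series: total = 25.2·[0.7927·(1 − 0.7927^4) / (1 − 0.7927)] ≈ 58.3138 billion.

58.31 billion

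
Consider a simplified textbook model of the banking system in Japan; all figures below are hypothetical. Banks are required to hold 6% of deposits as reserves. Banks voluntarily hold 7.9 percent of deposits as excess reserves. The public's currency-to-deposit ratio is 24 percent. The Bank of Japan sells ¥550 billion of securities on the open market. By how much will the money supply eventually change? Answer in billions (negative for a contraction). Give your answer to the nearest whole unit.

-1799 billion

The money multiplier is m = (1 + c) / (rr + e + c) = (1 + 0.24) / (0.06 + 0.079 + 0.24) ≈ 3.2718.
The sale removes 550 billion of base, so ΔM = m × ΔMB = 3.2718 × (−550) = -1799.49 billion.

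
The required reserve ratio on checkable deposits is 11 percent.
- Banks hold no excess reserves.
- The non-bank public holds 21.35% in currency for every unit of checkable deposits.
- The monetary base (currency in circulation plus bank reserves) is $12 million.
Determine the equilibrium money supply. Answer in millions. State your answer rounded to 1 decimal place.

The money multiplier is m = (1 + c) / (rr + c) = (1 + 0.2135) / (0.11 + 0.2135) ≈ 3.7512.
So M = m × MB = 3.7512 × 12 = 45.0144 million.

$45.0 million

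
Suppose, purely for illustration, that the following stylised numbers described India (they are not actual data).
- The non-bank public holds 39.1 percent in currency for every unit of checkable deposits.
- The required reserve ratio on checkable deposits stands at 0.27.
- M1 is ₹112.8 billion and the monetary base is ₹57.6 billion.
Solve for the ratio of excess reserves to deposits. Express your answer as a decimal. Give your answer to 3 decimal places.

0.049

Using m = M/MB = 112.8/57.6 ≈ 1.958333. Since m = (1 + c)/(c + rr + e), the denominator satisfies c + rr + e = (1 + c)/m = (1 + 0.391) / 1.958333 ≈ 0.710298.
With c = 0.391 and rr = 0.27, the ratio of excess reserves to deposits is 0.710298 − 0.391 − 0.27 = 0.049298.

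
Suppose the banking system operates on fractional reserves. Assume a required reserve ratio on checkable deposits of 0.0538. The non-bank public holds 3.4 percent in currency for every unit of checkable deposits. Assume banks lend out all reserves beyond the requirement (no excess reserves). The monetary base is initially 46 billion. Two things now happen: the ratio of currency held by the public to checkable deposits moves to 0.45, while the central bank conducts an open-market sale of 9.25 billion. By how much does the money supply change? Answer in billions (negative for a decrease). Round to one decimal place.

-436.0 billion

Before: m₁ = (1 + 0.034) / (0.0538 + 0.034) ≈ 11.7768, MB₁ = 46, so M₁ = 11.7768 × 46 = 541.7328 billion.
After: m₂ = (1 + 0.45) / (0.0538 + 0.45) ≈ 2.8781, MB₂ = 46 − 9.25 = 36.75, so M₂ = 2.8781 × 36.75 ≈ 105.7702 billion.
ΔM = M₂ − M₁ = 105.7702 − 541.7328 = -435.9626 billion.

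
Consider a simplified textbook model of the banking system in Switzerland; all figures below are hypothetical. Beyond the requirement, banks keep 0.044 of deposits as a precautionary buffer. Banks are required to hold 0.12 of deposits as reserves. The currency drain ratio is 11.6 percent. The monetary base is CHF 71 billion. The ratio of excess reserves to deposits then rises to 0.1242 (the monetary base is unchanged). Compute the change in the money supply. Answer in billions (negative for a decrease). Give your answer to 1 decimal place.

Initially m₁ = (1 + 0.116) / (0.12 + 0.044 + 0.116) ≈ 3.9857, so M₁ = 3.9857 × 71 = 282.9847 billion.
After the change m₂ = (1 + 0.116) / (0.12 + 0.1242 + 0.116) ≈ 3.0983, so M₂ = 3.0983 × 71 = 219.9793 billion.
ΔM = M₂ − M₁ = 219.9793 − 282.9847 = -63.0054 billion.

-63.0 billion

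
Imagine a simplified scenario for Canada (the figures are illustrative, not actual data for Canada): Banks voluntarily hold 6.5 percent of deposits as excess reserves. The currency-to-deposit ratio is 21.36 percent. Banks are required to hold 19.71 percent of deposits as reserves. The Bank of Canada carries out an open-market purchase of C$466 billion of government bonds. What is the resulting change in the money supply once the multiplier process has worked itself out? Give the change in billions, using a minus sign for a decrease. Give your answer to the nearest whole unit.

The money multiplier is m = (1 + c) / (rr + e + c) = (1 + 0.2136) / (0.1971 + 0.065 + 0.2136) ≈ 2.5512.
The purchase adds 466 billion of base, so ΔM = m × ΔMB = 2.5512 × (+466) = 1188.8592 billion.

C$1189 billion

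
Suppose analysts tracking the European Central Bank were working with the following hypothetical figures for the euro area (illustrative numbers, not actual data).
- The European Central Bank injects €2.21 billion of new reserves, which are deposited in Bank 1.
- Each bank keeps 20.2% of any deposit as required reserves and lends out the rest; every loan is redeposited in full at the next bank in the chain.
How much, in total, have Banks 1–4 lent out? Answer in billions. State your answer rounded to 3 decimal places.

€5.190 billion

Bank i lends (1 − rr)^i of the original deposit: Bank 1 lends 2.21·0.7980 ≈ 1.7636, Bank 2 lends 2.21·0.7980² ≈ 1.4073, and so on.
Summing a geometric series: total = 2.21·[0.7980·(1 − 0.7980^4) / (1 − 0.7980)] ≈ 5.1902 billion.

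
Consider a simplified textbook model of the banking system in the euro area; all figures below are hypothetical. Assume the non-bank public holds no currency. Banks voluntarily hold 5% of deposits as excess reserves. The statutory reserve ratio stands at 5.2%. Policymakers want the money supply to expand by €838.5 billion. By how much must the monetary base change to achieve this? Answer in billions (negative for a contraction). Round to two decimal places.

€85.53 billion

The money multiplier is m = 1 / (rr + e) = 1 / (0.052 + 0.05) ≈ 9.803922.
ΔMB = ΔM / m = (+838.5) / 9.803922 ≈ 85.527 billion.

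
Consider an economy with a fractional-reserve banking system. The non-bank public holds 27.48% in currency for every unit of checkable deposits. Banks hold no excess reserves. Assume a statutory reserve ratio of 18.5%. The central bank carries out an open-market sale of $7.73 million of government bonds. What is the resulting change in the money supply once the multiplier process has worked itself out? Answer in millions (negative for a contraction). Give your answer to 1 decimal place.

The money multiplier is m = (1 + c) / (rr + c) = (1 + 0.2748) / (0.185 + 0.2748) ≈ 2.7725.
The sale removes 7.73 million of base, so ΔM = m × ΔMB = 2.7725 × (−7.73) ≈ -21.4314 million.

-21.4 million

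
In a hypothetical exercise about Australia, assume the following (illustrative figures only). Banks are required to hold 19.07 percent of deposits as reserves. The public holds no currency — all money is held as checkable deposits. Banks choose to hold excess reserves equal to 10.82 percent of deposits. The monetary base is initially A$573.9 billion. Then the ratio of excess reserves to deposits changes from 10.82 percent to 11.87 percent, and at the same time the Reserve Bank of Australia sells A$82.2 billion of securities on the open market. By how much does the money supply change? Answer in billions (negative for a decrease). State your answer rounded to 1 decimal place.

Before: m₁ = 1 / (0.1907 + 0.1082) ≈ 3.34560, MB₁ = 573.9, so M₁ = 3.34560 × 573.9 ≈ 1920.0398 billion.
After: m₂ = 1 / (0.1907 + 0.1187) ≈ 3.23206, MB₂ = 573.9 − 82.2 = 491.7, so M₂ = 3.23206 × 491.7 ≈ 1589.2039 billion.
ΔM = M₂ − M₁ = 1589.2039 − 1920.0398 = -330.8359 billion.

-330.8 billion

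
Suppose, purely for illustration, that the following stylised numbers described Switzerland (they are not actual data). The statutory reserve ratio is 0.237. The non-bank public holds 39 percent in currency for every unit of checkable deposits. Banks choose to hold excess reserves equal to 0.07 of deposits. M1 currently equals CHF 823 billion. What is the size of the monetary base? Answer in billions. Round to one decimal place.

CHF 412.7 billion

The money multiplier is m = (1 + c) / (rr + e + c) = (1 + 0.39) / (0.237 + 0.07 + 0.39) ≈ 1.99426.
MB = M / m = 823 / 1.99426 ≈ 412.6844 billion.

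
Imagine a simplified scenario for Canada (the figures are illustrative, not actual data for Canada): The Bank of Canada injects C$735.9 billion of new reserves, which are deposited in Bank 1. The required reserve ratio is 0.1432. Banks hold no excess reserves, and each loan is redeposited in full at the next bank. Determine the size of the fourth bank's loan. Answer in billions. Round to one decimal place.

C$396.6 billion

Each bank lends a fraction (1 − rr) = 0.8568 of the deposit it receives, so Bank 4 receives 735.9·0.8568^3 and lends 735.9·0.8568^4 ≈ 396.5853 billion.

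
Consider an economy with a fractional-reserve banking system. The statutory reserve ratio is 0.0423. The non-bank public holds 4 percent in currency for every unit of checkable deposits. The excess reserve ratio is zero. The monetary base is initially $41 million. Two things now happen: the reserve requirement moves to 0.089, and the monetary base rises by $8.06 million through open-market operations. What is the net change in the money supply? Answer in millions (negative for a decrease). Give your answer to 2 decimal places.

Before: m₁ = (1 + 0.04) / (0.0423 + 0.04) ≈ 12.63670, MB₁ = 41, so M₁ = 12.63670 × 41 = 518.1047 million.
After: m₂ = (1 + 0.04) / (0.089 + 0.04) ≈ 8.06202, MB₂ = 41 + 8.06 = 49.06, so M₂ = 8.06202 × 49.06 ≈ 395.5227 million.
ΔM = M₂ − M₁ = 395.5227 − 518.1047 = -122.582 million.

-122.58 million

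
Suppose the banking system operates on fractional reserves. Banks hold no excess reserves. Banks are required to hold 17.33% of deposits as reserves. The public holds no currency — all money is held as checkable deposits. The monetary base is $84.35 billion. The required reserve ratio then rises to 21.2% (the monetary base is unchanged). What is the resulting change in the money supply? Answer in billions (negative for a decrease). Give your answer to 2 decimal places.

-88.85 billion

Initially m₁ = 1 / (0.1733) ≈ 5.77034, so M₁ = 5.77034 × 84.35 ≈ 486.7282 billion.
After the change m₂ = 1 / (0.212) ≈ 4.71698, so M₂ = 4.71698 × 84.35 ≈ 397.8773 billion.
ΔM = M₂ − M₁ = 397.8773 − 486.7282 = -88.8509 billion.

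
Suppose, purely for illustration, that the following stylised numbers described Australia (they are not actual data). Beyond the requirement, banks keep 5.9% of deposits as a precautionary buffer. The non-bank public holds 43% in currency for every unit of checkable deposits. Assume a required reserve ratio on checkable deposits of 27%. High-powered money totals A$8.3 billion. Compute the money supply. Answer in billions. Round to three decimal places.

A$15.638 billion

The money multiplier is m = (1 + c) / (rr + e + c) = (1 + 0.43) / (0.27 + 0.059 + 0.43) ≈ 1.88406.
So M = m × MB = 1.88406 × 8.3 ≈ 15.6377 billion.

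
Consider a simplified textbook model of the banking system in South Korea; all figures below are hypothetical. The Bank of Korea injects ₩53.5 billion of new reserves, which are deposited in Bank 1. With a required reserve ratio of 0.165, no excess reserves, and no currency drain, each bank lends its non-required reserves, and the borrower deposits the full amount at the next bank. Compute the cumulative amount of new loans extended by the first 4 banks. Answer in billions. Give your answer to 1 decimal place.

₩139.1 billion

Bank i lends (1 − rr)^i of the original deposit: Bank 1 lends 53.5·0.8350 = 44.6725, Bank 2 lends 53.5·0.8350² ≈ 37.3015, and so on.
Summing a geometric series: total = 53.5·[0.8350·(1 − 0.8350^4) / (1 − 0.8350)] ≈ 139.1284 billion.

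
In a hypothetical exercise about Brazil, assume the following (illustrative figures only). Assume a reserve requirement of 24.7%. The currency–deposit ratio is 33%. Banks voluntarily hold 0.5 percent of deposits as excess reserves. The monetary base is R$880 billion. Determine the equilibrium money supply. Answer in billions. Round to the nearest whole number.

The money multiplier is m = (1 + c) / (rr + e + c) = (1 + 0.33) / (0.247 + 0.005 + 0.33) ≈ 2.2852.
So M = m × MB = 2.2852 × 880 = 2010.976 billion.

R$2011 billion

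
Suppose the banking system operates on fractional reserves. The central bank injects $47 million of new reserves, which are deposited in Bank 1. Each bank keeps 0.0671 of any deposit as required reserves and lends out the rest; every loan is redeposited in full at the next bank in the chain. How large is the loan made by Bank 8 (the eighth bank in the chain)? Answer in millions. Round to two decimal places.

Each bank lends a fraction (1 − rr) = 0.9329 of the deposit it receives, so Bank 8 receives 47·0.9329^7 and lends 47·0.9329^8 ≈ 26.9636 million.

$26.96 million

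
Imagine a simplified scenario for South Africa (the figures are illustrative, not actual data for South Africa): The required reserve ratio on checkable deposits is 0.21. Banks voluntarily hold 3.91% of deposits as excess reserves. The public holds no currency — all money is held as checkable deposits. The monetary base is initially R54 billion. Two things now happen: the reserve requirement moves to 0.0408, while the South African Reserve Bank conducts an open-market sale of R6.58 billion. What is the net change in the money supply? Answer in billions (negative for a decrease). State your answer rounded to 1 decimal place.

R376.7 billion

Before: m₁ = 1 / (0.21 + 0.0391) ≈ 4.0145, MB₁ = 54, so M₁ = 4.0145 × 54 = 216.783 billion.
After: m₂ = 1 / (0.0408 + 0.0391) ≈ 12.5156, MB₂ = 54 − 6.58 = 47.42, so M₂ = 12.5156 × 47.42 ≈ 593.4898 billion.
ΔM = M₂ − M₁ = 593.4898 − 216.783 = 376.7068 billion.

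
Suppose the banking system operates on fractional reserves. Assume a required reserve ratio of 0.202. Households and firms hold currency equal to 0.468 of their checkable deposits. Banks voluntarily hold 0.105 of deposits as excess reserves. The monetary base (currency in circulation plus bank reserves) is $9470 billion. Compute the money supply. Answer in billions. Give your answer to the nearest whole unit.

$17938 billion

The money multiplier is m = (1 + c) / (rr + e + c) = (1 + 0.468) / (0.202 + 0.105 + 0.468) ≈ 1.89419.
So M = m × MB = 1.89419 × 9470 = 17937.9793 billion.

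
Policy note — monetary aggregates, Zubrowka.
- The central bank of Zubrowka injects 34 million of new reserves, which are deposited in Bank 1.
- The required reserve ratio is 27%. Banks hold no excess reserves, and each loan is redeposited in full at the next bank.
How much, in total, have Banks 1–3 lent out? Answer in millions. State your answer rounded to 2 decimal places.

Bank i lends (1 − rr)^i of the original deposit: Bank 1 lends 34·0.7300 = 24.8200, Bank 2 lends 34·0.7300² = 18.1186, and so on.
Summing a geometric series: total = 34·[0.7300·(1 − 0.7300^3) / (1 − 0.7300)] ≈ 56.1652 million.

56.17 million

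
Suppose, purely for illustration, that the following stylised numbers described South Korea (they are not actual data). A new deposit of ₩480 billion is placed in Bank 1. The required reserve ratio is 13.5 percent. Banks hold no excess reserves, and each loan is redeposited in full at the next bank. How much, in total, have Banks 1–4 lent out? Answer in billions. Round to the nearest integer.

Bank i lends (1 − rr)^i of the original deposit: Bank 1 lends 480·0.8650 = 415.2000, Bank 2 lends 480·0.8650² = 359.1480, and so on.
Summing a geometric series: total = 480·[0.8650·(1 − 0.8650^4) / (1 − 0.8650)] ≈ 1353.7345 billion.

₩1354 billion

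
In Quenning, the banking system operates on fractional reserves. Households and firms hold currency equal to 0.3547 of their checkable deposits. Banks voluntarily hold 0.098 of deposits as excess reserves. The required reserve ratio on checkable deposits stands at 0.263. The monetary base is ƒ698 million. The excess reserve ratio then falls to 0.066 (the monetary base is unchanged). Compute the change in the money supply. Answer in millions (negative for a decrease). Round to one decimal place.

ƒ61.8 million

Initially m₁ = (1 + 0.3547) / (0.263 + 0.098 + 0.3547) ≈ 1.89283, so M₁ = 1.89283 × 698 ≈ 1321.1953 million.
After the change m₂ = (1 + 0.3547) / (0.263 + 0.066 + 0.3547) ≈ 1.98142, so M₂ = 1.98142 × 698 ≈ 1383.0312 million.
ΔM = M₂ − M₁ = 1383.0312 − 1321.1953 = 61.8359 million.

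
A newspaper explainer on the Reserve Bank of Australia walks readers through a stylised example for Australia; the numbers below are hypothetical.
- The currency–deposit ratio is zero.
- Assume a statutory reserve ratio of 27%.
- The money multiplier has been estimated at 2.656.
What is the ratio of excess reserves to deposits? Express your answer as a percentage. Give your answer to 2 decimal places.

10.65%

Using m = 2.656. Since m = (1 + c)/(c + rr + e), the denominator satisfies c + rr + e = (1 + c)/m = (1 + 0) / 2.656 ≈ 0.376506.
With c = 0 and rr = 0.27, the ratio of excess reserves to deposits is 0.376506 − 0 − 0.27 = 0.106506.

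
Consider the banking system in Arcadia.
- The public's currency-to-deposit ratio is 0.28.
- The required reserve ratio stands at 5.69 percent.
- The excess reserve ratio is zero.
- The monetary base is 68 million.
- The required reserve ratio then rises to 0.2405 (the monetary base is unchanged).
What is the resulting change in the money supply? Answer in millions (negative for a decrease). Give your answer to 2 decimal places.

Initially m₁ = (1 + 0.28) / (0.0569 + 0.28) ≈ 3.79935, so M₁ = 3.79935 × 68 = 258.3558 million.
After the change m₂ = (1 + 0.28) / (0.2405 + 0.28) ≈ 2.45917, so M₂ = 2.45917 × 68 ≈ 167.2236 million.
ΔM = M₂ − M₁ = 167.2236 − 258.3558 = -91.1322 million.

-91.13 million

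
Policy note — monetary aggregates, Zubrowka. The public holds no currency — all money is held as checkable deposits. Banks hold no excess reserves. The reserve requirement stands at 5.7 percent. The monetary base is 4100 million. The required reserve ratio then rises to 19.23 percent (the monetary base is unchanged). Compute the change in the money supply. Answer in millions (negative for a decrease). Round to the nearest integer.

Initially m₁ = 1 / (0.057) ≈ 17.54386, so M₁ = 17.54386 × 4100 = 71929.826 million.
After the change m₂ = 1 / (0.1923) ≈ 5.20021, so M₂ = 5.20021 × 4100 = 21320.861 million.
ΔM = M₂ − M₁ = 21320.861 − 71929.826 = -50608.965 million.

-50609 million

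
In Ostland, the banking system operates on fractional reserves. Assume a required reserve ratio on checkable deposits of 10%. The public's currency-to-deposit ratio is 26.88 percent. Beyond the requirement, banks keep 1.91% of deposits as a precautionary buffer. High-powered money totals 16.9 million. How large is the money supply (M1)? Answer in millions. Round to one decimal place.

The money multiplier is m = (1 + c) / (rr + e + c) = (1 + 0.2688) / (0.1 + 0.0191 + 0.2688) ≈ 3.2709.
So M = m × MB = 3.2709 × 16.9 ≈ 55.2782 million.

55.3 million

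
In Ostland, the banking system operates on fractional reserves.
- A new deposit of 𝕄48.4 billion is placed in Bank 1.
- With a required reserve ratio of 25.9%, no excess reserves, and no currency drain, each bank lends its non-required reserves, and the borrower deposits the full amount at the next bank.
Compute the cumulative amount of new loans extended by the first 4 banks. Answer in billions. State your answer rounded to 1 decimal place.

Bank i lends (1 − rr)^i of the original deposit: Bank 1 lends 48.4·0.7410 = 35.8644, Bank 2 lends 48.4·0.7410² ≈ 26.5755, and so on.
Summing a geometric series: total = 48.4·[0.7410·(1 − 0.7410^4) / (1 − 0.7410)] ≈ 96.7245 billion.

𝕄96.7 billion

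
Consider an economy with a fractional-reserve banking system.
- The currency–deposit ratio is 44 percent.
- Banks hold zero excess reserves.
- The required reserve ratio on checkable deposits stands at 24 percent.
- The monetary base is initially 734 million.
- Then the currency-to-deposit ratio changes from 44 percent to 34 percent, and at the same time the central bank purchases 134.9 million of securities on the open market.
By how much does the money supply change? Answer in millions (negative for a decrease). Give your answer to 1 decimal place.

Before: m₁ = (1 + 0.44) / (0.24 + 0.44) ≈ 2.11765, MB₁ = 734, so M₁ = 2.11765 × 734 = 1554.3551 million.
After: m₂ = (1 + 0.34) / (0.24 + 0.34) ≈ 2.31034, MB₂ = 734 + 134.9 = 868.9, so M₂ = 2.31034 × 868.9 ≈ 2007.4544 million.
ΔM = M₂ − M₁ = 2007.4544 − 1554.3551 = 453.0993 million.

453.1 million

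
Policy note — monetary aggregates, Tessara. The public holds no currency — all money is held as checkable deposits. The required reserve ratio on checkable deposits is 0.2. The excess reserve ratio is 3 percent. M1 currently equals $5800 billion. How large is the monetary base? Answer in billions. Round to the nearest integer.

$1334 billion

The money multiplier is m = 1 / (rr + e) = 1 / (0.2 + 0.03) ≈ 4.34783.
MB = M / m = 5800 / 4.34783 ≈ 1333.9988 billion.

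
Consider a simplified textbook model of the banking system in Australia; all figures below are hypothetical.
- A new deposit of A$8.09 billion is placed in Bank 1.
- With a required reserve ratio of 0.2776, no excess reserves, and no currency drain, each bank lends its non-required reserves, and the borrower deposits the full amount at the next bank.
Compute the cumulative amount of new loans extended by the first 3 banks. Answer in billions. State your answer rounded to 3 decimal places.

A$13.116 billion

Bank i lends (1 − rr)^i of the original deposit: Bank 1 lends 8.09·0.7224 ≈ 5.8442, Bank 2 lends 8.09·0.7224² ≈ 4.2219, and so on.
Summing a geometric series: total = 8.09·[0.7224·(1 − 0.7224^3) / (1 − 0.7224)] ≈ 13.1160 billion.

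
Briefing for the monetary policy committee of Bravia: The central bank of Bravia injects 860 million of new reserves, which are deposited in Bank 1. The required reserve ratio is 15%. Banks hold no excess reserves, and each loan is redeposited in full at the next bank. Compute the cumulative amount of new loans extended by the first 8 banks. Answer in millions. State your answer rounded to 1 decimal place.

Bank i lends (1 − rr)^i of the original deposit: Bank 1 lends 860·0.8500 = 731.0000, Bank 2 lends 860·0.8500² = 621.3500, and so on.
Summing a geometric series: total = 860·[0.8500·(1 − 0.8500^8) / (1 − 0.8500)] ≈ 3545.3962 million.

3545.4 million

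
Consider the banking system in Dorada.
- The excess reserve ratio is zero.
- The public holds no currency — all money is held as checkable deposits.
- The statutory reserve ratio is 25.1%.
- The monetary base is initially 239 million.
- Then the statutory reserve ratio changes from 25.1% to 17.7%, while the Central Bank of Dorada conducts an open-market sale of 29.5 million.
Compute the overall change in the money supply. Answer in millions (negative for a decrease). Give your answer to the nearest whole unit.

Before: m₁ = 1 / (0.251) ≈ 3.9841, MB₁ = 239, so M₁ = 3.9841 × 239 = 952.1999 million.
After: m₂ = 1 / (0.177) ≈ 5.6497, MB₂ = 239 − 29.5 = 209.5, so M₂ = 5.6497 × 209.5 ≈ 1183.6121 million.
ΔM = M₂ − M₁ = 1183.6121 − 952.1999 = 231.4122 million.

231 million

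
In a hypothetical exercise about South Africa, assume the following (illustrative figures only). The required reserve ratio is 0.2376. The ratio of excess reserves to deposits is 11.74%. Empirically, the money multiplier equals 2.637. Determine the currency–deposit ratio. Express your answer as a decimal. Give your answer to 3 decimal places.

Using m = 2.637. From m = (1 + c)/(c + rr + e), rearranging gives 1 + c = m·(c + rr + e), so c·(1 − m) = m·(rr + e) − 1.
Hence c = [m·(rr + e) − 1]/(1 − m) = [2.637 × (0.2376 + 0.1174) − 1] / (1 − 2.637) ≈ 0.039013.

0.039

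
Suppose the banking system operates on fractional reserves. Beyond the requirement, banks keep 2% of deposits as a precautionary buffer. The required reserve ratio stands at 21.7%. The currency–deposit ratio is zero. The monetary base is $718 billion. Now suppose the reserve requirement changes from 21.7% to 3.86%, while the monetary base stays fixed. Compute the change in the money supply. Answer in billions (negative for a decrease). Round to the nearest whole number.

Initially m₁ = 1 / (0.217 + 0.02) ≈ 4.2194, so M₁ = 4.2194 × 718 = 3029.5292 billion.
After the change m₂ = 1 / (0.0386 + 0.02) ≈ 17.0648, so M₂ = 17.0648 × 718 = 12252.5264 billion.
ΔM = M₂ − M₁ = 12252.5264 − 3029.5292 = 9222.9972 billion.

$9223 billion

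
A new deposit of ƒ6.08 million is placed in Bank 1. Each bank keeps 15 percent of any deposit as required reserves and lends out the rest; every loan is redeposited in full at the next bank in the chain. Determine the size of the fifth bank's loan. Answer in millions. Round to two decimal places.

Each bank lends a fraction (1 − rr) = 0.8500 of the deposit it receives, so Bank 5 receives 6.08·0.8500^4 and lends 6.08·0.8500^5 ≈ 2.6977 million.

ƒ2.70 million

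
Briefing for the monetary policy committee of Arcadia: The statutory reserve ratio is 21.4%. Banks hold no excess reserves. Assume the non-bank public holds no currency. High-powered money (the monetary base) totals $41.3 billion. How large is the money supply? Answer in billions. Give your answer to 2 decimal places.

With no currency drain or excess reserves, the money multiplier is m = 1/rr = 1/0.214 ≈ 4.67290.
Money supply M = m × MB = 4.67290 × 41.3 ≈ 192.9908 billion.

$192.99 billion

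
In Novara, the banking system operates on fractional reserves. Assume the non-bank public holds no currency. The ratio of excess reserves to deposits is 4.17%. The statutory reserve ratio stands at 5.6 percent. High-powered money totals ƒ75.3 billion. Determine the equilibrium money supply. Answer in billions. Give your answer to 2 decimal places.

The money multiplier is m = 1 / (rr + e) = 1 / (0.056 + 0.0417) ≈ 10.23541.
So M = m × MB = 10.23541 × 75.3 ≈ 770.7264 billion.

ƒ770.73 billion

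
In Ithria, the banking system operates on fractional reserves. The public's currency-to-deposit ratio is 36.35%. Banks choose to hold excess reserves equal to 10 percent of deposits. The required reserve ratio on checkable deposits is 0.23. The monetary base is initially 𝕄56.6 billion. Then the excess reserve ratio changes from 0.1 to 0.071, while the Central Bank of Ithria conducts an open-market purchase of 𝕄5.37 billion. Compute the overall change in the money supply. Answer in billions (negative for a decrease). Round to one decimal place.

𝕄15.9 billion

Before: m₁ = (1 + 0.3635) / (0.23 + 0.1 + 0.3635) ≈ 1.9661, MB₁ = 56.6, so M₁ = 1.9661 × 56.6 ≈ 111.2813 billion.
After: m₂ = (1 + 0.3635) / (0.23 + 0.071 + 0.3635) ≈ 2.0519, MB₂ = 56.6 + 5.37 = 61.97, so M₂ = 2.0519 × 61.97 ≈ 127.1562 billion.
ΔM = M₂ − M₁ = 127.1562 − 111.2813 = 15.8749 billion.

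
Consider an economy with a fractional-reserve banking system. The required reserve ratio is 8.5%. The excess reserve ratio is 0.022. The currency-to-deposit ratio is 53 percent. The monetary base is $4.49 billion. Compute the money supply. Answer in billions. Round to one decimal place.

$10.8 billion

The money multiplier is m = (1 + c) / (rr + e + c) = (1 + 0.53) / (0.085 + 0.022 + 0.53) ≈ 2.4019.
So M = m × MB = 2.4019 × 4.49 ≈ 10.7845 billion.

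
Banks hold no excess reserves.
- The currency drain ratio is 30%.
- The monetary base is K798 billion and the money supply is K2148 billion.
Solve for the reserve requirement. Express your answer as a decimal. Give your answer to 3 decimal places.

0.183

Using m = M/MB = 2148/798 ≈ 2.691729. Since m = (1 + c)/(c + rr + e), the denominator satisfies c + rr + e = (1 + c)/m = (1 + 0.3) / 2.691729 ≈ 0.482961.
With c = 0.3 and e = 0, the reserve requirement is 0.482961 − 0.3 − 0 = 0.182961.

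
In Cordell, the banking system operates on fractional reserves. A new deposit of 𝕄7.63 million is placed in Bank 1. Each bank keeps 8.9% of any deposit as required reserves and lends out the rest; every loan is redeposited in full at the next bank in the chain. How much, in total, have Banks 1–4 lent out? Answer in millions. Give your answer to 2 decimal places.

𝕄24.31 million

Bank i lends (1 − rr)^i of the original deposit: Bank 1 lends 7.63·0.9110 ≈ 6.9509, Bank 2 lends 7.63·0.9110² ≈ 6.3323, and so on.
Summing a geometric series: total = 7.63·[0.9110·(1 − 0.9110^4) / (1 − 0.9110)] ≈ 24.3073 million.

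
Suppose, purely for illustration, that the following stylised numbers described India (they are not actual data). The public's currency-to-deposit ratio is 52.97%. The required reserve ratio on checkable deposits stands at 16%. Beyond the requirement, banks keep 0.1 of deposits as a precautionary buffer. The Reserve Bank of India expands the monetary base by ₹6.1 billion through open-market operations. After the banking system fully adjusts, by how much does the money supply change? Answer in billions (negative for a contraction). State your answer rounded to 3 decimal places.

₹11.816 billion

The money multiplier is m = (1 + c) / (rr + e + c) = (1 + 0.5297) / (0.16 + 0.1 + 0.5297) ≈ 1.93706.
The purchase adds 6.1 billion of base, so ΔM = m × ΔMB = 1.93706 × (+6.1) ≈ 11.8161 billion.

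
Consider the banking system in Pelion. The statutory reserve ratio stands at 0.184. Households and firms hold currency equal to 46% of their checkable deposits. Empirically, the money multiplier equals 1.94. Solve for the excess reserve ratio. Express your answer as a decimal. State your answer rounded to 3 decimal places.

0.109

Using m = 1.94. Since m = (1 + c)/(c + rr + e), the denominator satisfies c + rr + e = (1 + c)/m = (1 + 0.46) / 1.94 ≈ 0.752577.
With c = 0.46 and rr = 0.184, the excess reserve ratio is 0.752577 − 0.46 − 0.184 = 0.108577.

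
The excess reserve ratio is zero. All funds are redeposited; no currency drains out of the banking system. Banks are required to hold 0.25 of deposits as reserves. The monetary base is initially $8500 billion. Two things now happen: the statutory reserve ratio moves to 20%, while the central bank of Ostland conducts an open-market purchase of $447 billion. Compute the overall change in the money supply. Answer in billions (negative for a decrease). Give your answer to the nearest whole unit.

Before: m₁ = 1 / (0.25) = 4, MB₁ = 8500, so M₁ = 4 × 8500 = 34000 billion.
After: m₂ = 1 / (0.2) = 5, MB₂ = 8500 + 447 = 8947, so M₂ = 5 × 8947 = 44735 billion.
ΔM = M₂ − M₁ = 44735 − 34000 = 10735 billion.

$10735 billion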